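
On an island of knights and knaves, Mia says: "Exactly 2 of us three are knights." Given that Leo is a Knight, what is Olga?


Mia claims exactly 2 knights among Mia, Leo, Olga.
Given: Leo is a Knight.

Case 1: Mia is a Knight (tells truth)
  Then exactly 2 of the three are knights.
  Counting Mia, Leo: 2 knight(s) so far. Need 0 more → Olga = Knave.
Case 2: Mia is a Knave (lies)
  Then the count is NOT 2.
  If Olga = Knight, count = 2 = 2 → claim would be true, contradicts lie.
  If Olga = Knave, count = 1 ≠ 2 → lie confirmed ✓

Olga is a Knave.

Knave


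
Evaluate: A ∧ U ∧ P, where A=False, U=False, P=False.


A = False, U = False, P = False
Expression: A ∧ U ∧ P
Step 1: A ∧ U = False AND False = False
Step 2: (False) ∧ P = False AND False = False

False


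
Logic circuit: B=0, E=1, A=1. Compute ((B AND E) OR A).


B AND E = 0&1 = 0
0 OR 1 = 1

1


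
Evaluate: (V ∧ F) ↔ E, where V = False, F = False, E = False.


V = False, F = False, E = False
Step 1: V ∧ F = False AND False = False
Step 2: (False) ↔ E: true when both sides have same truth value.
Result: False ↔ False = True

True


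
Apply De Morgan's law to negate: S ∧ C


De Morgan's law: ¬(P ∧ Q) ≡ ¬P ∨ ¬Q
¬(S ∧ C) = ¬S ∨ ¬C

¬S ∨ ¬C


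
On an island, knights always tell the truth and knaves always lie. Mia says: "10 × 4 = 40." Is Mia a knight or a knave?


Statement: "10 × 4 = 40."
Actual: 10 × 4 = 40
Claimed: 40
Statement is TRUE → Mia tells the truth → Knight

Knight


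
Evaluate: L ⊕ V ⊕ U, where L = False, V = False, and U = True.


L = False, V = False, U = True
Step 1: L ⊕ V = False XOR False = False
Step 2: False ⊕ U = False XOR True = True
XOR is true when an odd number of operands are true.

True


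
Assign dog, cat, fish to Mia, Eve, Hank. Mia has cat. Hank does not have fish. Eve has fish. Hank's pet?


From clues:
  Mia → cat
  Eve → fish
By elimination, Hank gets the remaining.

dog


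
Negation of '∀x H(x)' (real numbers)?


Original: ∀x H(x)
Rule: ¬∀→∃, ¬∃→∀, negate predicate.
Negation: ∃x ¬H(x)

∃x ¬H(x)


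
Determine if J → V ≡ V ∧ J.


Expression 1: J → V
Expression 2: V ∧ J
Truth table (J V | Expr1 Expr2):
  T T |   T     T
  T F |   F     F
  F T |   T     F   ← differ
  F F |   T     F   ← differ
Counterexample: J=F, V=T gives Expr1 = T but Expr2 = F, so the expressions are NOT logically equivalent.

No


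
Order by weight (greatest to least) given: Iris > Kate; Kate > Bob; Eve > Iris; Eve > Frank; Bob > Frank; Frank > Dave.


Constraints: Iris > Kate; Kate > Bob; Eve > Iris; Eve > Frank; Bob > Frank; Frank > Dave
Method: at each step, the next-highest is the one remaining person who never appears on the smaller side of a constraint between remaining people.
  Step 1: remaining {Dave, Kate, Frank, Iris, Bob, Eve}; on the smaller side: {Dave, Kate, Frank, Iris, Bob} → Eve is next (Eve > Iris; Eve > Frank).
  Step 2: remaining {Dave, Kate, Frank, Iris, Bob}; on the smaller side: {Dave, Kate, Frank, Bob} → Iris is next (Iris > Kate).
  Step 3: remaining {Dave, Kate, Frank, Bob}; on the smaller side: {Dave, Frank, Bob} → Kate is next (Kate > Bob).
  Step 4: remaining {Dave, Frank, Bob}; on the smaller side: {Dave, Frank} → Bob is next (Bob > Frank).
  Step 5: remaining {Dave, Frank}; on the smaller side: {Dave} → Frank is next (Frank > Dave).
  Step 6: only Dave remains → lowest.
Final ranking (highest to lowest):

Eve > Iris > Kate > Bob > Frank > Dave


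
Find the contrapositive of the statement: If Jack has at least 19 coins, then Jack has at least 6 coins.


Original: If Jack has at least 19 coins, then Jack has at least 6 coins
Contrapositive: If ¬Q, then ¬P
Negate Q: not (Jack has at least 6 coins)
Negate P: not (Jack has at least 19 coins)

If not (Jack has at least 6 coins), then not (Jack has at least 19 coins).


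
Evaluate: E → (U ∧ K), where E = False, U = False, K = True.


E = False, U = False, K = True
Step 1: U ∧ K = False AND True = False
Step 2: E → (False): false only when E=True and consequent=False.
Result: True

True


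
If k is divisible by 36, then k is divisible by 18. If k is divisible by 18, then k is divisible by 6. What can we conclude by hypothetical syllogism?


Hypothetical syllogism: P → Q, Q → R ⊢ P → R
Premise 1: k is divisible by 36 → k is divisible by 18
Premise 2: k is divisible by 18 → k is divisible by 6
Chain the implications: the middle term (k is divisible by 18) links the two.
Conclusion: If k is divisible by 36, then k is divisible by 6.

If k is divisible by 36, then k is divisible by 6.


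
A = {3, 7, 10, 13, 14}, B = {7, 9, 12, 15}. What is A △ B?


A = {3, 7, 10, 13, 14}
B = {7, 9, 12, 15}
Operation: symmetric difference
In A only: [3, 10, 13, 14], in B only: [9, 12, 15]

{3, 9, 10, 12, 13, 14, 15}


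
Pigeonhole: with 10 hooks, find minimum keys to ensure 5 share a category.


Pigeonhole: to guarantee k in one of n categories, need (k-1)×n + 1.
k = 5, n = 10
Minimum = (5-1) × 10 + 1 = 4 × 10 + 1

41


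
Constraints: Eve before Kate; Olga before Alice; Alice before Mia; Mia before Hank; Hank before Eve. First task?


Constraints: Eve before Kate; Olga before Alice; Alice before Mia; Mia before Hank; Hank before Eve
The first task can have nothing scheduled before it, so it must never appear on the right of a 'before'.
Tasks appearing after some 'before': Kate, Alice, Mia, Hank, Eve.
The only task not in that list is Olga → it is first.

Olga


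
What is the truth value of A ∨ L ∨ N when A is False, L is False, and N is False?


A = False, L = False, N = False
Step 1: A ∨ L = False OR False = False
Step 2: False ∨ N = False OR False = False
OR is true when at least one operand is true.

False


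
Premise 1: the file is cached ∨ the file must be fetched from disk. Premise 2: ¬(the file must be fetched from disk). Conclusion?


Disjunctive syllogism: P ∨ Q, ¬P ⊢ Q
Disjunction: the file is cached ∨ the file must be fetched from disk
We know it is not the case that the file must be fetched from disk.
By disjunctive syllogism, the other disjunct must be true.

The file is cached


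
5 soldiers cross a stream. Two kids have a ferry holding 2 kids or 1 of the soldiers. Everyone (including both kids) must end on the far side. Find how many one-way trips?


Per crossing of one of the soldiers: kids→, one←, one of the soldiers→, one← = 4 trips
5 × 4 = 20, + 1 final kids→ = 21
Minimum trips = 21

21


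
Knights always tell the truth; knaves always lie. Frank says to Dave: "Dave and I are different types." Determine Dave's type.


Frank says: "Dave and I are different types."
Case 1: Frank is a Knight (truth-teller)
  Statement is true → they ARE different → Dave is a Knave
Case 2: Frank is a Knave (liar)
  Statement is false → they are NOT different → Dave is a Knave
In both cases, Dave is a Knave.

Knave


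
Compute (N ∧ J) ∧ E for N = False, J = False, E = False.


N = False, J = False, E = False
Step 1: N ∧ J = False AND False = False
Step 2: False ∧ E = False AND False = False
AND is true only when ALL operands are true.

False


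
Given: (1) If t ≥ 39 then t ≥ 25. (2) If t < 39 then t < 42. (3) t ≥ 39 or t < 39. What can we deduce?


Constructive dilemma: (P → Q) ∧ (R → S), P ∨ R ⊢ Q ∨ S
Premise 1: t ≥ 39 → t ≥ 25
Premise 2: t < 39 → t < 42
Premise 3: t ≥ 39 ∨ t < 39
Case 1: Assuming t ≥ 39, then by Premise 1, t ≥ 25.
Case 2: Assuming t < 39, then by Premise 2, t < 42.
Since one of t ≥ 39 or t < 39 must hold, we get t ≥ 25 or t < 42.

t ≥ 25 or t < 42.


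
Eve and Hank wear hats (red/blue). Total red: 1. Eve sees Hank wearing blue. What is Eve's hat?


Total red = 1, Hank = blue
Red accounted for: 0
Remaining for Eve: 1
Eve's hat is red.

red


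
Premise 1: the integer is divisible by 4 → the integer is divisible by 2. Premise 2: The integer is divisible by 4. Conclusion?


Modus ponens: P → Q, P ⊢ Q
P: the integer is divisible by 4
Q: the integer is divisible by 2
We have P → Q and P is true.
By modus ponens, Q must be true.

The integer is divisible by 2


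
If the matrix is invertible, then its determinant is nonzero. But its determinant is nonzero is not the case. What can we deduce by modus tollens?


Modus tollens: P → Q, ¬Q ⊢ ¬P
P: the matrix is invertible
Q: its determinant is nonzero
We have P → Q and Q is false.
By modus tollens, P must be false.

It is not the case that the matrix is invertible


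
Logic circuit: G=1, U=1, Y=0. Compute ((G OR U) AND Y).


G OR U = 1|1 = 1
1 AND 0 = 0

0


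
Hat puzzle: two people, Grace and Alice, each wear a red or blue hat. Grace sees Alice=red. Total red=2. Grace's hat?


Total red = 2, Alice = red
Red accounted for: 1
Remaining for Grace: 1
Grace's hat is red.

red


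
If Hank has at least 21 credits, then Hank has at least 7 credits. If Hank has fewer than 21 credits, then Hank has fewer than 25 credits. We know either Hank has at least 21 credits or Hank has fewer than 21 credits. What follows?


Constructive dilemma: (P → Q) ∧ (R → S), P ∨ R ⊢ Q ∨ S
Premise 1: Hank has at least 21 credits → Hank has at least 7 credits
Premise 2: Hank has fewer than 21 credits → Hank has fewer than 25 credits
Premise 3: Hank has at least 21 credits ∨ Hank has fewer than 21 credits
Case 1: Assuming Hank has at least 21 credits, then by Premise 1, Hank has at least 7 credits.
Case 2: Assuming Hank has fewer than 21 credits, then by Premise 2, Hank has fewer than 25 credits.
Since one of Hank has at least 21 credits or Hank has fewer than 21 credits must hold, we get Hank has at least 7 credits or Hank has fewer than 25 credits.

Hank has at least 7 credits or Hank has fewer than 25 credits.


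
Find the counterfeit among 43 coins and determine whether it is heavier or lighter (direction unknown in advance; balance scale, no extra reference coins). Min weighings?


Let n = 43. 86 possibilities (n coins × lighter/heavier); each weighing has 3 outcomes.
Bound for k weighings: say the first weighing puts j coins on each pan. If it tips, the 2j weighed coins remain suspects (each with a known direction) and k-1 weighings give 3^(k-1) outcomes; 3^(k-1) is odd, so 2j ≤ 3^(k-1) - 1. If it balances, the n - 2j unweighed coins remain with direction unknown: 2(n - 2j) ≤ 3^(k-1) - 1 by the same parity argument. Adding, n ≤ (3^(k-1) - 1) + (3^(k-1) - 1)/2 = (3^k - 3)/2, and the classical three-group strategy achieves this (3 coins in 2 weighings, 12 in 3, 39 in 4, 120 in 5).
So we need the smallest k with (3^k - 3)/2 ≥ 43.
k = 4: (3^4 - 3)/2 = 39 < 43 ✗
k = 5: (3^5 - 3)/2 = 120 ≥ 43 ✓

5


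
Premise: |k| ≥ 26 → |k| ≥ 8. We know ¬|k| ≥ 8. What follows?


Modus tollens: P → Q, ¬Q ⊢ ¬P
P: |k| ≥ 26
Q: |k| ≥ 8
We have P → Q and Q is false.
By modus tollens, P must be false.

It is not the case that |k| ≥ 26


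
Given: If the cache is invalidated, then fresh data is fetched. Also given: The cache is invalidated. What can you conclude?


Modus ponens: P → Q, P ⊢ Q
P: the cache is invalidated
Q: fresh data is fetched
We have P → Q and P is true.
By modus ponens, Q must be true.

Fresh data is fetched


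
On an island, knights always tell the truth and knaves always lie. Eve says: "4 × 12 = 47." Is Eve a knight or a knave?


Statement: "4 × 12 = 47."
Actual: 4 × 12 = 48
Claimed: 47
Statement is FALSE → Eve lies → Knave

Knave


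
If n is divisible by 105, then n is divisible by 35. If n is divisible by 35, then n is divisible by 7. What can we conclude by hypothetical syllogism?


Hypothetical syllogism: P → Q, Q → R ⊢ P → R
Premise 1: n is divisible by 105 → n is divisible by 35
Premise 2: n is divisible by 35 → n is divisible by 7
Chain the implications: the middle term (n is divisible by 35) links the two.
Conclusion: If n is divisible by 105, then n is divisible by 7.

If n is divisible by 105, then n is divisible by 7.


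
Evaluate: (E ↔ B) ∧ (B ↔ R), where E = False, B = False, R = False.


E = False, B = False, R = False
Step 1: E ↔ B is true when E and B have the same value. Result: True
Step 2: B ↔ R is true when B and R have the same value. Result: True
Step 3: True ∧ True = True

True


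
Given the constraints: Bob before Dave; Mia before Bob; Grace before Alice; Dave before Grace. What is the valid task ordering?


Constraints: Bob before Dave; Mia before Bob; Grace before Alice; Dave before Grace
Method: repeatedly schedule the remaining task that has no remaining task required before it.
  Step 1: remaining {Dave, Alice, Mia, Bob, Grace}; every task except Mia still has a predecessor pending → schedule Mia.
  Step 2: remaining {Dave, Alice, Bob, Grace}; every task except Bob still has a predecessor pending → schedule Bob.
  Step 3: remaining {Dave, Alice, Grace}; every task except Dave still has a predecessor pending → schedule Dave.
  Step 4: remaining {Alice, Grace}; every task except Grace still has a predecessor pending → schedule Grace.
  Step 5: only Alice remains → schedule Alice.
Resulting order:

Mia → Bob → Dave → Grace → Alice


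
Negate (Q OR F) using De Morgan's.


De Morgan's law: ¬(P ∨ Q) ≡ ¬P ∧ ¬Q
¬(Q ∨ F) = ¬Q ∧ ¬F

¬Q ∧ ¬F


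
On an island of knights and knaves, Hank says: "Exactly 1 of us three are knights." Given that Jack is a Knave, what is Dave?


Hank claims exactly 1 knights among Hank, Jack, Dave.
Given: Jack is a Knave.

Case 1: Hank is a Knight (tells truth)
  Then exactly 1 of the three are knights.
  Counting Hank, Jack: 1 knight(s) so far. Need 0 more → Dave = Knave.
Case 2: Hank is a Knave (lies)
  Then the count is NOT 1.
  If Dave = Knight, count = 1 = 1 → claim would be true, contradicts lie.
  If Dave = Knave, count = 0 ≠ 1 → lie confirmed ✓

Dave is a Knave.

Knave


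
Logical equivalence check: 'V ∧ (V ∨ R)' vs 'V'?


Expression 1: V ∧ (V ∨ R)
Expression 2: V
Truth table (V R | Expr1 Expr2):
  T T |   T     T
  T F |   T     T
  F T |   F     F
  F F |   F     F
All 4 rows agree, so the expressions are logically equivalent.

Yes


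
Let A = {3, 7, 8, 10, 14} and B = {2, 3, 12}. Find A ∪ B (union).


A = {3, 7, 8, 10, 14}
B = {2, 3, 12}
Operation: union
All elements combined: 2, 3, 7, 8, 10, 12, 14

{2, 3, 7, 8, 10, 12, 14}


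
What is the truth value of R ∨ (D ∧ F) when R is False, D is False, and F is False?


R = False, D = False, F = False
Step 1: D ∧ F = False AND False = False
Step 2: R ∨ False = False OR False = False
AND evaluated first (higher precedence); then OR applied.

False


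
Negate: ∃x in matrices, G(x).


Original: ∃x G(x)
Rule: ¬∀→∃, ¬∃→∀, negate predicate.
Negation: ∀x ¬G(x)

∀x ¬G(x)


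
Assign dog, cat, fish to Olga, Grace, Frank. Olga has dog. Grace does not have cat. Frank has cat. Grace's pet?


From clues:
  Frank → cat
  Olga → dog
By elimination, Grace gets the remaining.

fish


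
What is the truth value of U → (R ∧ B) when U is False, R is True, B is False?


U = False, R = True, B = False
Step 1: R ∧ B = True AND False = False
Step 2: U → (False): false only when U=True and consequent=False.
Result: True

True


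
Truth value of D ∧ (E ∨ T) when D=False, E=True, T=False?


D = False, E = True, T = False
Expression: D ∧ (E ∨ T)
Step 1: E ∨ T = True OR False = True
Step 2: D ∧ (True) = False AND True = False

False


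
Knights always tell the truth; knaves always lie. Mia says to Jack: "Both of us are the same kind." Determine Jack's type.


Mia says: "Both of us are the same kind."
Case 1: Mia is a Knight (truth-teller)
  Statement is true → they ARE the same → Jack is also a Knight
Case 2: Mia is a Knave (liar)
  Statement is false → they are NOT the same → Jack is a Knight
In both cases, Jack is a Knight.

Knight


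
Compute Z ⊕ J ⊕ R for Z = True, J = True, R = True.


Z = True, J = True, R = True
Step 1: Z ⊕ J = True XOR True = False
Step 2: False ⊕ R = False XOR True = True
XOR is true when an odd number of operands are true.

True


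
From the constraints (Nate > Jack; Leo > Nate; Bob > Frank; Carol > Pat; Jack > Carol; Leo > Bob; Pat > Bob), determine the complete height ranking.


Constraints: Nate > Jack; Leo > Nate; Bob > Frank; Carol > Pat; Jack > Carol; Leo > Bob; Pat > Bob
Method: at each step, the next-highest is the one remaining person who never appears on the smaller side of a constraint between remaining people.
  Step 1: remaining {Leo, Bob, Nate, Pat, Jack, Frank, Carol}; on the smaller side: {Bob, Nate, Pat, Jack, Frank, Carol} → Leo is next (Leo > Nate; Leo > Bob).
  Step 2: remaining {Bob, Nate, Pat, Jack, Frank, Carol}; on the smaller side: {Bob, Pat, Jack, Frank, Carol} → Nate is next (Nate > Jack).
  Step 3: remaining {Bob, Pat, Jack, Frank, Carol}; on the smaller side: {Bob, Pat, Frank, Carol} → Jack is next (Jack > Carol).
  Step 4: remaining {Bob, Pat, Frank, Carol}; on the smaller side: {Bob, Pat, Frank} → Carol is next (Carol > Pat).
  Step 5: remaining {Bob, Pat, Frank}; on the smaller side: {Bob, Frank} → Pat is next (Pat > Bob).
  Step 6: remaining {Bob, Frank}; on the smaller side: {Frank} → Bob is next (Bob > Frank).
  Step 7: only Frank remains → lowest.
Final ranking (highest to lowest):

Leo > Nate > Jack > Carol > Pat > Bob > Frank


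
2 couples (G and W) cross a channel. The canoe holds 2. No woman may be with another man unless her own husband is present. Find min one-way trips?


Label couples G and W.
1. WG+WW → (far: WG,WW; near: HG,HW)
2. WG ←   (far: WW; near: HG,HW,WG)
3. HG+HW → (far: HG,HW,WW; near: WG)
4. HG ←   (far: HW,WW; near: HG,WG)  — HG returns, since WG is alone on near bank
5. HG+WG → (far: all four; near: empty)
Every state respects the constraint.
Minimum trips = 5

5


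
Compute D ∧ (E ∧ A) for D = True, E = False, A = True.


D = True, E = False, A = True
Step 1: E ∧ A = False AND True = False
Step 2: D ∧ False = True AND False = False
AND is true only when ALL operands are true.

False


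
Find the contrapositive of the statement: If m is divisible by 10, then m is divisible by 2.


Original: If m is divisible by 10, then m is divisible by 2
Contrapositive: If ¬Q, then ¬P
Negate Q: not (m is divisible by 2)
Negate P: not (m is divisible by 10)

If not (m is divisible by 2), then not (m is divisible by 10).


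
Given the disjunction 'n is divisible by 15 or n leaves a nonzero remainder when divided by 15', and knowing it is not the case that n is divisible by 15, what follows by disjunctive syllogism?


Disjunctive syllogism: P ∨ Q, ¬P ⊢ Q
Disjunction: n is divisible by 15 ∨ n leaves a nonzero remainder when divided by 15
We know it is not the case that n is divisible by 15.
By disjunctive syllogism, the other disjunct must be true.

n leaves a nonzero remainder when divided by 15


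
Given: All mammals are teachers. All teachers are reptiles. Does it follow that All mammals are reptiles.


Premise 1: All mammals are teachers.
Premise 2: All teachers are reptiles.
Conclusion: All mammals are reptiles.
Barbara syllogism (AAA-1): All A are B, All B are C → All A are C.
Middle term (teachers) distributed in premise 2.

Valid


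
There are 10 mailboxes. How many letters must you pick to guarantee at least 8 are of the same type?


Pigeonhole: to guarantee k in one of n categories, need (k-1)×n + 1.
k = 8, n = 10
Minimum = (8-1) × 10 + 1 = 7 × 10 + 1

71


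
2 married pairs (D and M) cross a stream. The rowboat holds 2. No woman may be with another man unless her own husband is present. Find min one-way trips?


Label couples D and M.
1. WD+WM → (far: WD,WM; near: HD,HM)
2. WD ←   (far: WM; near: HD,HM,WD)
3. HD+HM → (far: HD,HM,WM; near: WD)
4. HD ←   (far: HM,WM; near: HD,WD)  — HD returns, since WD is alone on near bank
5. HD+WD → (far: all four; near: empty)
Every state respects the constraint.
Minimum trips = 5

5


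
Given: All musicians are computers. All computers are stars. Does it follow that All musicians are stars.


Premise 1: All musicians are computers.
Premise 2: All computers are stars.
Conclusion: All musicians are stars.
Barbara syllogism (AAA-1): All A are B, All B are C → All A are C.
Middle term (computers) distributed in premise 2.

Valid


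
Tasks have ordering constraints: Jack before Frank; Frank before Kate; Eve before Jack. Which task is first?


Constraints: Jack before Frank; Frank before Kate; Eve before Jack
The first task can have nothing scheduled before it, so it must never appear on the right of a 'before'.
Tasks appearing after some 'before': Frank, Kate, Jack.
The only task not in that list is Eve → it is first.

Eve


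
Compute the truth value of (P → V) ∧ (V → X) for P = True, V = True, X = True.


P = True, V = True, X = True
Step 1: P → V is false only when P=True and V=False. Result: True
Step 2: V → X is false only when V=True and X=False. Result: True
Step 3: True ∧ True = True

True


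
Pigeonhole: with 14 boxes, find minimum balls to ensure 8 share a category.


Pigeonhole: to guarantee k in one of n categories, need (k-1)×n + 1.
k = 8, n = 14
Minimum = (8-1) × 14 + 1 = 7 × 14 + 1

99


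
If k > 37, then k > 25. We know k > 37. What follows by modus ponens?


Modus ponens: P → Q, P ⊢ Q
P: k > 37
Q: k > 25
We have P → Q and P is true.
By modus ponens, Q must be true.

k > 25


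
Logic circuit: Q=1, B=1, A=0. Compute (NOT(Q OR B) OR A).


Q OR B = 1
NOT(1) = 0
0 OR 0 = 0

0


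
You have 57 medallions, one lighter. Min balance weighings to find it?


Each weighing has 3 outcomes (left heavy / balance / right heavy), so k weighings distinguish at most 3^k cases; splitting into three near-equal groups achieves this.
Need 3^k ≥ 57: 3^3 = 27 < 57 ≤ 3^4 = 81
k = ⌈log₃(57)⌉ = 4

4


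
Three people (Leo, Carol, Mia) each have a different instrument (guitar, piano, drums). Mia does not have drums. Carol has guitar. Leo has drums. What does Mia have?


From clues:
  Carol → guitar
  Leo → drums
By elimination, Mia gets the remaining.

piano


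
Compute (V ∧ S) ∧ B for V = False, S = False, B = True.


V = False, S = False, B = True
Step 1: V ∧ S = False AND False = False
Step 2: False ∧ B = False AND True = False
AND is true only when ALL operands are true.

False


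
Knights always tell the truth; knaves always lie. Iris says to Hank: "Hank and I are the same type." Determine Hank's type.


Iris says: "Hank and I are the same type."
Case 1: Iris is a Knight (truth-teller)
  Statement is true → they ARE the same → Hank is also a Knight
Case 2: Iris is a Knave (liar)
  Statement is false → they are NOT the same → Hank is a Knight
In both cases, Hank is a Knight.

Knight


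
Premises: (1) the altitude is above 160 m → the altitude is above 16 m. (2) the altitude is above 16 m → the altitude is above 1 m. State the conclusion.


Hypothetical syllogism: P → Q, Q → R ⊢ P → R
Premise 1: the altitude is above 160 m → the altitude is above 16 m
Premise 2: the altitude is above 16 m → the altitude is above 1 m
Chain the implications: the middle term (the altitude is above 16 m) links the two.
Conclusion: If the altitude is above 160 m, then the altitude is above 1 m.

If the altitude is above 160 m, then the altitude is above 1 m.


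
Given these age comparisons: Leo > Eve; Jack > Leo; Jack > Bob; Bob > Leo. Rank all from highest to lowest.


Constraints: Leo > Eve; Jack > Leo; Jack > Bob; Bob > Leo
Method: at each step, the next-highest is the one remaining person who never appears on the smaller side of a constraint between remaining people.
  Step 1: remaining {Leo, Jack, Bob, Eve}; on the smaller side: {Leo, Bob, Eve} → Jack is next (Jack > Leo; Jack > Bob).
  Step 2: remaining {Leo, Bob, Eve}; on the smaller side: {Leo, Eve} → Bob is next (Bob > Leo).
  Step 3: remaining {Leo, Eve}; on the smaller side: {Eve} → Leo is next (Leo > Eve).
  Step 4: only Eve remains → lowest.
Final ranking (highest to lowest):

Jack > Bob > Leo > Eve


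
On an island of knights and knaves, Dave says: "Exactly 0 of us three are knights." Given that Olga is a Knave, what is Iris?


Dave claims exactly 0 knights among Dave, Olga, Iris.
Given: Olga is a Knave.

Case 1: Dave is a Knight (tells truth)
  Then exactly 0 of the three are knights.
  Counting Dave, Olga: 1 knight(s) so far. Need -1 more → impossible.
Case 2: Dave is a Knave (lies)
  Then the count is NOT 0.
  If Iris = Knave, count = 0 = 0 → claim would be true, contradicts lie.
  If Iris = Knight, count = 1 ≠ 0 → lie confirmed ✓

Iris is a Knight.

Knight


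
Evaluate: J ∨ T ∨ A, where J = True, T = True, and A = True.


J = True, T = True, A = True
Step 1: J ∨ T = True OR True = True
Step 2: True ∨ A = True OR True = True
OR is true when at least one operand is true.

True


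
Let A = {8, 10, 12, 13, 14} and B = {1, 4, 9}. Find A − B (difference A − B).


A = {8, 10, 12, 13, 14}
B = {1, 4, 9}
Operation: difference A − B
In A but not B: 8, 10, 12, 13, 14

{8, 10, 12, 13, 14}


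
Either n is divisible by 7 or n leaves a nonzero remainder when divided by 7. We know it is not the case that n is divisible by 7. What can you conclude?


Disjunctive syllogism: P ∨ Q, ¬P ⊢ Q
Disjunction: n is divisible by 7 ∨ n leaves a nonzero remainder when divided by 7
We know it is not the case that n is divisible by 7.
By disjunctive syllogism, the other disjunct must be true.

n leaves a nonzero remainder when divided by 7


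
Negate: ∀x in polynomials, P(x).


Original: ∀x P(x)
Rule: ¬∀→∃, ¬∃→∀, negate predicate.
Negation: ∃x ¬P(x)

∃x ¬P(x)


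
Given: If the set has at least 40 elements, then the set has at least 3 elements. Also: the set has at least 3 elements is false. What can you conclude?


Modus tollens: P → Q, ¬Q ⊢ ¬P
P: the set has at least 40 elements
Q: the set has at least 3 elements
We have P → Q and Q is false.
By modus tollens, P must be false.

It is not the case that the set has at least 40 elements


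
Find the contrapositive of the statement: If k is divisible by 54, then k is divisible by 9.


Original: If k is divisible by 54, then k is divisible by 9
Contrapositive: If ¬Q, then ¬P
Negate Q: not (k is divisible by 9)
Negate P: not (k is divisible by 54)

If not (k is divisible by 9), then not (k is divisible by 54).


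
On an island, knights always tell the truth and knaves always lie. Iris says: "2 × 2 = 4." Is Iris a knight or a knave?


Statement: "2 × 2 = 4."
Actual: 2 × 2 = 4
Claimed: 4
Statement is TRUE → Iris tells the truth → Knight

Knight


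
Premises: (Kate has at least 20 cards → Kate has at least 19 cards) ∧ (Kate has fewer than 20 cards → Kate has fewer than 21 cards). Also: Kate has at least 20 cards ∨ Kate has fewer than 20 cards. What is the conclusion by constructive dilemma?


Constructive dilemma: (P → Q) ∧ (R → S), P ∨ R ⊢ Q ∨ S
Premise 1: Kate has at least 20 cards → Kate has at least 19 cards
Premise 2: Kate has fewer than 20 cards → Kate has fewer than 21 cards
Premise 3: Kate has at least 20 cards ∨ Kate has fewer than 20 cards
Case 1: Assuming Kate has at least 20 cards, then by Premise 1, Kate has at least 19 cards.
Case 2: Assuming Kate has fewer than 20 cards, then by Premise 2, Kate has fewer than 21 cards.
Since one of Kate has at least 20 cards or Kate has fewer than 20 cards must hold, we get Kate has at least 19 cards or Kate has fewer than 21 cards.

Kate has at least 19 cards or Kate has fewer than 21 cards.


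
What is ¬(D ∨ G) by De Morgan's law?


De Morgan's law: ¬(P ∨ Q) ≡ ¬P ∧ ¬Q
¬(D ∨ G) = ¬D ∧ ¬G

¬D ∧ ¬G


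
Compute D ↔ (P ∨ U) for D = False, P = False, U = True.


D = False, P = False, U = True
Step 1: P ∨ U = False OR True = True
Step 2: D ↔ (True): true when both sides have same truth value.
Result: False ↔ True = False

False


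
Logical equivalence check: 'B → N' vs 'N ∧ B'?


Expression 1: B → N
Expression 2: N ∧ B
Truth table (B N | Expr1 Expr2):
  T T |   T     T
  T F |   F     F
  F T |   T     F   ← differ
  F F |   T     F   ← differ
Counterexample: B=F, N=T gives Expr1 = T but Expr2 = F, so the expressions are NOT logically equivalent.

No


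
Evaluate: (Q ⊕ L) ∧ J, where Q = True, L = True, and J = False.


Q = True, L = True, J = False
Step 1: Q ⊕ L = True XOR True = False
Step 2: False ∧ J = False AND False = False
XOR true when exactly one of Q,L is true; then AND with J.

False


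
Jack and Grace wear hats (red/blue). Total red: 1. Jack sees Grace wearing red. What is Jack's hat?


Total red = 1, Grace = red
Red accounted for: 1
Remaining for Jack: 0
Jack's hat is blue.

blue


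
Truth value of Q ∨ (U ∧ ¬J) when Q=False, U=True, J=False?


Q = False, U = True, J = False
Expression: Q ∨ (U ∧ ¬J)
Step 1: ¬J = NOT False = True
Step 2: U ∧ ¬J = True AND True = True
Step 3: Q ∨ (True) = False OR True = True

True


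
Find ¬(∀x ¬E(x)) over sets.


Original: ∀x ¬E(x)
Rule: ¬∀→∃, ¬∃→∀, negate predicate.
Negation: ∃x E(x)

∃x E(x)


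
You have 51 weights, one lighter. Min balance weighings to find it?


Each weighing has 3 outcomes (left heavy / balance / right heavy), so k weighings distinguish at most 3^k cases; splitting into three near-equal groups achieves this.
Need 3^k ≥ 51: 3^3 = 27 < 51 ≤ 3^4 = 81
k = ⌈log₃(51)⌉ = 4

4


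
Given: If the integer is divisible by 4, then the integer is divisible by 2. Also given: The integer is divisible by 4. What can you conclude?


Modus ponens: P → Q, P ⊢ Q
P: the integer is divisible by 4
Q: the integer is divisible by 2
We have P → Q and P is true.
By modus ponens, Q must be true.

The integer is divisible by 2


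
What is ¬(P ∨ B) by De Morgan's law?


De Morgan's law: ¬(P ∨ Q) ≡ ¬P ∧ ¬Q
¬(P ∨ B) = ¬P ∧ ¬B

¬P ∧ ¬B


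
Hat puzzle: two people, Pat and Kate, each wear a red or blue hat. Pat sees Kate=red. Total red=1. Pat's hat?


Total red = 1, Kate = red
Red accounted for: 1
Remaining for Pat: 0
Pat's hat is blue.

blue


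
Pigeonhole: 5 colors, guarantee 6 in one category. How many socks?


Pigeonhole: to guarantee k in one of n categories, need (k-1)×n + 1.
k = 6, n = 5
Minimum = (6-1) × 5 + 1 = 5 × 5 + 1

26


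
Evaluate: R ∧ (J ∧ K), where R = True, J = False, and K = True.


R = True, J = False, K = True
Step 1: J ∧ K = False AND True = False
Step 2: R ∧ False = True AND False = False
AND is true only when ALL operands are true.

False


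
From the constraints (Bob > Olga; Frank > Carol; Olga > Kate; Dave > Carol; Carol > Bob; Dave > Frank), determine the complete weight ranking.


Constraints: Bob > Olga; Frank > Carol; Olga > Kate; Dave > Carol; Carol > Bob; Dave > Frank
Method: at each step, the next-highest is the one remaining person who never appears on the smaller side of a constraint between remaining people.
  Step 1: remaining {Frank, Carol, Dave, Kate, Olga, Bob}; on the smaller side: {Frank, Carol, Kate, Olga, Bob} → Dave is next (Dave > Carol; Dave > Frank).
  Step 2: remaining {Frank, Carol, Kate, Olga, Bob}; on the smaller side: {Carol, Kate, Olga, Bob} → Frank is next (Frank > Carol).
  Step 3: remaining {Carol, Kate, Olga, Bob}; on the smaller side: {Kate, Olga, Bob} → Carol is next (Carol > Bob).
  Step 4: remaining {Kate, Olga, Bob}; on the smaller side: {Kate, Olga} → Bob is next (Bob > Olga).
  Step 5: remaining {Kate, Olga}; on the smaller side: {Kate} → Olga is next (Olga > Kate).
  Step 6: only Kate remains → lowest.
Final ranking (highest to lowest):

Dave > Frank > Carol > Bob > Olga > Kate


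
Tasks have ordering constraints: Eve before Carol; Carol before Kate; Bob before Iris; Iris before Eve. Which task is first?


Constraints: Eve before Carol; Carol before Kate; Bob before Iris; Iris before Eve
The first task can have nothing scheduled before it, so it must never appear on the right of a 'before'.
Tasks appearing after some 'before': Carol, Kate, Iris, Eve.
The only task not in that list is Bob → it is first.

Bob


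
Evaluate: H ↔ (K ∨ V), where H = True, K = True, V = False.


H = True, K = True, V = False
Step 1: K ∨ V = True OR False = True
Step 2: H ↔ (True): true when both sides have same truth value.
Result: True ↔ True = True

True


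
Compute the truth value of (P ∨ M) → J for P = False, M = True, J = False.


P = False, M = True, J = False
Step 1: P ∨ M = False OR True = True
Step 2: (True) → J: false only when antecedent=True and J=False.
Result: False

False


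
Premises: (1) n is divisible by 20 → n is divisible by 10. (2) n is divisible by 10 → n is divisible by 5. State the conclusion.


Hypothetical syllogism: P → Q, Q → R ⊢ P → R
Premise 1: n is divisible by 20 → n is divisible by 10
Premise 2: n is divisible by 10 → n is divisible by 5
Chain the implications: the middle term (n is divisible by 10) links the two.
Conclusion: If n is divisible by 20, then n is divisible by 5.

If n is divisible by 20, then n is divisible by 5.


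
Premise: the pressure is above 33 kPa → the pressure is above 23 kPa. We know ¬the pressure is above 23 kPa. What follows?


Modus tollens: P → Q, ¬Q ⊢ ¬P
P: the pressure is above 33 kPa
Q: the pressure is above 23 kPa
We have P → Q and Q is false.
By modus tollens, P must be false.

It is not the case that the pressure is above 33 kPa


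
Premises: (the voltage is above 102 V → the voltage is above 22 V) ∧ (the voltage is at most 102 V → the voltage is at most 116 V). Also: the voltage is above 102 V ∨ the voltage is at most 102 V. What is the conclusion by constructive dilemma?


Constructive dilemma: (P → Q) ∧ (R → S), P ∨ R ⊢ Q ∨ S
Premise 1: the voltage is above 102 V → the voltage is above 22 V
Premise 2: the voltage is at most 102 V → the voltage is at most 116 V
Premise 3: the voltage is above 102 V ∨ the voltage is at most 102 V
Case 1: Assuming the voltage is above 102 V, then by Premise 1, the voltage is above 22 V.
Case 2: Assuming the voltage is at most 102 V, then by Premise 2, the voltage is at most 116 V.
Since one of the voltage is above 102 V or the voltage is at most 102 V must hold, we get the voltage is above 22 V or the voltage is at most 116 V.

The voltage is above 22 V or the voltage is at most 116 V.


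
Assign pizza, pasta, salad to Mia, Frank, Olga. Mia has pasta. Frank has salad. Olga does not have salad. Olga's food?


From clues:
  Mia → pasta
  Frank → salad
By elimination, Olga gets the remaining.

pizza


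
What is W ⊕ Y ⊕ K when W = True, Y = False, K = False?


W = True, Y = False, K = False
Step 1: W ⊕ Y = True XOR False = True
Step 2: True ⊕ K = True XOR False = True
XOR is true when an odd number of operands are true.

True


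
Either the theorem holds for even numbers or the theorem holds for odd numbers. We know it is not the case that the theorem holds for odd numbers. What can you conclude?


Disjunctive syllogism: P ∨ Q, ¬P ⊢ Q
Disjunction: the theorem holds for even numbers ∨ the theorem holds for odd numbers
We know it is not the case that the theorem holds for odd numbers.
By disjunctive syllogism, the other disjunct must be true.

The theorem holds for even numbers


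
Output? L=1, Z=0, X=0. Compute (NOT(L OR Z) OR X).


L OR Z = 1
NOT(1) = 0
0 OR 0 = 0

0


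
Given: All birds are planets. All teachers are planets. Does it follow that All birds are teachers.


Premise 1: All birds are planets.
Premise 2: All teachers are planets.
Conclusion: All birds are teachers.
Fallacy: undistributed middle. planets is predicate in both.
Counterexample: birds and teachers could be disjoint subsets of planets.

Invalid


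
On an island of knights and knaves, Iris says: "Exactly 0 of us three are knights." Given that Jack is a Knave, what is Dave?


Iris claims exactly 0 knights among Iris, Jack, Dave.
Given: Jack is a Knave.

Case 1: Iris is a Knight (tells truth)
  Then exactly 0 of the three are knights.
  Counting Iris, Jack: 1 knight(s) so far. Need -1 more → impossible.
Case 2: Iris is a Knave (lies)
  Then the count is NOT 0.
  If Dave = Knave, count = 0 = 0 → claim would be true, contradicts lie.
  If Dave = Knight, count = 1 ≠ 0 → lie confirmed ✓

Dave is a Knight.

Knight


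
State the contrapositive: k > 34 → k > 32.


Original: If k > 34, then k > 32
Contrapositive: If ¬Q, then ¬P
Negate Q: not (k > 32)
Negate P: not (k > 34)

If not (k > 32), then not (k > 34).


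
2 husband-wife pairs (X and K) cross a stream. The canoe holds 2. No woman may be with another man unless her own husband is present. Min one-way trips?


Label couples X and K.
1. WX+WK → (far: WX,WK; near: HX,HK)
2. WX ←   (far: WK; near: HX,HK,WX)
3. HX+HK → (far: HX,HK,WK; near: WX)
4. HX ←   (far: HK,WK; near: HX,WX)  — HX returns, since WX is alone on near bank
5. HX+WX → (far: all four; near: empty)
Every state respects the constraint.
Minimum trips = 5

5


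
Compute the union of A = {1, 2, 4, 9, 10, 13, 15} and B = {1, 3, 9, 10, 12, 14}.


A = {1, 2, 4, 9, 10, 13, 15}
B = {1, 3, 9, 10, 12, 14}
Operation: union
All elements combined: 1, 2, 3, 4, 9, 10, 12, 13, 14, 15

{1, 2, 3, 4, 9, 10, 12, 13, 14, 15}


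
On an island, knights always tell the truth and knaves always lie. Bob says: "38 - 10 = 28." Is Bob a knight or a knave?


Statement: "38 - 10 = 28."
Actual: 38 - 10 = 28
Claimed: 28
Statement is TRUE → Bob tells the truth → Knight

Knight


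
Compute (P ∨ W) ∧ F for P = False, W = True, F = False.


P = False, W = True, F = False
Step 1: P ∨ W = False OR True = True
Step 2: True ∧ F = True AND False = False
OR is true when at least one operand is true; AND requires both.

False


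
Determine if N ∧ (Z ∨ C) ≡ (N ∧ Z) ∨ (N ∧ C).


Expression 1: N ∧ (Z ∨ C)
Expression 2: (N ∧ Z) ∨ (N ∧ C)
Truth table (N Z C | Expr1 Expr2):
  T T T |   T     T
  T T F |   T     T
  T F T |   T     T
  T F F |   F     F
  F T T |   F     F
  F T F |   F     F
  F F T |   F     F
  F F F |   F     F
All 8 rows agree, so the expressions are logically equivalent.

Yes


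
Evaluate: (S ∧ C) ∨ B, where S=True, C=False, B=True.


S = True, C = False, B = True
Expression: (S ∧ C) ∨ B
Step 1: S ∧ C = True AND False = False
Step 2: (False) ∨ B = False OR True = True

True


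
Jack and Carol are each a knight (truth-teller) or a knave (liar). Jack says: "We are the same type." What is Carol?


Jack says: "We are the same type."
Case 1: Jack is a Knight (truth-teller)
  Statement is true → they ARE the same → Carol is also a Knight
Case 2: Jack is a Knave (liar)
  Statement is false → they are NOT the same → Carol is a Knight
In both cases, Carol is a Knight.

Knight


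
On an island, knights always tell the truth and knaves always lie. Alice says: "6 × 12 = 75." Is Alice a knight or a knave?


Statement: "6 × 12 = 75."
Actual: 6 × 12 = 72
Claimed: 75
Statement is FALSE → Alice lies → Knave

Knave


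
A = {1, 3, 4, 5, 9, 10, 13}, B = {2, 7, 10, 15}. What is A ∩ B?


A = {1, 3, 4, 5, 9, 10, 13}
B = {2, 7, 10, 15}
Operation: intersection
Elements in both: 10

{10}


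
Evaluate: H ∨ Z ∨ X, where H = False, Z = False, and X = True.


H = False, Z = False, X = True
Step 1: H ∨ Z = False OR False = False
Step 2: False ∨ X = False OR True = True
OR is true when at least one operand is true.

True
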